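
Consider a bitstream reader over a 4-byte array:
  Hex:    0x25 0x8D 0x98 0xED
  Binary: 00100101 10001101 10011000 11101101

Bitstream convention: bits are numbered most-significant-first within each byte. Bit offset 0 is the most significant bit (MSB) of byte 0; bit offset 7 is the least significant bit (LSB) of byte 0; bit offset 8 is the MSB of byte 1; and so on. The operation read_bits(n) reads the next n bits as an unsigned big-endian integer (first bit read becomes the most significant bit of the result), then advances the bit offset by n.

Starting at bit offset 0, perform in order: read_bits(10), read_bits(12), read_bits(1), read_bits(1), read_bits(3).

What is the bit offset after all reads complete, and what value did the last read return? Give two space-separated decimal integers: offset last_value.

Read 1: bits[0:10] width=10 -> value=150 (bin 0010010110); offset now 10 = byte 1 bit 2; 22 bits remain
Read 2: bits[10:22] width=12 -> value=870 (bin 001101100110); offset now 22 = byte 2 bit 6; 10 bits remain
Read 3: bits[22:23] width=1 -> value=0 (bin 0); offset now 23 = byte 2 bit 7; 9 bits remain
Read 4: bits[23:24] width=1 -> value=0 (bin 0); offset now 24 = byte 3 bit 0; 8 bits remain
Read 5: bits[24:27] width=3 -> value=7 (bin 111); offset now 27 = byte 3 bit 3; 5 bits remain

Answer: 27 7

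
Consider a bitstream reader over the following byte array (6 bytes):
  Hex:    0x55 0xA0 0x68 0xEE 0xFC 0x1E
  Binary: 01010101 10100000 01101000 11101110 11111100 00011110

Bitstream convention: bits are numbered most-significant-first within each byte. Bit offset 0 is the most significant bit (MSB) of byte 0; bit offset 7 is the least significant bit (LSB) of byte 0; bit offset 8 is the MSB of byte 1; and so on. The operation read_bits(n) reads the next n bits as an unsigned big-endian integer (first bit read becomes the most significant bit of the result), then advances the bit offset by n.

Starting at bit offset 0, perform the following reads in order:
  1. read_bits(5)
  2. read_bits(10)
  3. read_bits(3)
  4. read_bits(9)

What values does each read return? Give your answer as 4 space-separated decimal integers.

Read 1: bits[0:5] width=5 -> value=10 (bin 01010); offset now 5 = byte 0 bit 5; 43 bits remain
Read 2: bits[5:15] width=10 -> value=720 (bin 1011010000); offset now 15 = byte 1 bit 7; 33 bits remain
Read 3: bits[15:18] width=3 -> value=1 (bin 001); offset now 18 = byte 2 bit 2; 30 bits remain
Read 4: bits[18:27] width=9 -> value=327 (bin 101000111); offset now 27 = byte 3 bit 3; 21 bits remain

Answer: 10 720 1 327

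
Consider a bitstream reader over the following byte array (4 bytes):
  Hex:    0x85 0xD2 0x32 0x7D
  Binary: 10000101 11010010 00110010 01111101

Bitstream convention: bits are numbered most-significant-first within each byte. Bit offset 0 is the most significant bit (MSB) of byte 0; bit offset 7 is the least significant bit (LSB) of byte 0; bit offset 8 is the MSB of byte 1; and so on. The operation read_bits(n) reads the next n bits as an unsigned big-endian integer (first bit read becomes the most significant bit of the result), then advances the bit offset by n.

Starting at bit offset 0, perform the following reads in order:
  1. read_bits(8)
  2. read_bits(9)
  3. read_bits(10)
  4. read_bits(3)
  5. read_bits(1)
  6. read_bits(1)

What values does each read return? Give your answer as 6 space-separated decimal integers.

Read 1: bits[0:8] width=8 -> value=133 (bin 10000101); offset now 8 = byte 1 bit 0; 24 bits remain
Read 2: bits[8:17] width=9 -> value=420 (bin 110100100); offset now 17 = byte 2 bit 1; 15 bits remain
Read 3: bits[17:27] width=10 -> value=403 (bin 0110010011); offset now 27 = byte 3 bit 3; 5 bits remain
Read 4: bits[27:30] width=3 -> value=7 (bin 111); offset now 30 = byte 3 bit 6; 2 bits remain
Read 5: bits[30:31] width=1 -> value=0 (bin 0); offset now 31 = byte 3 bit 7; 1 bits remain
Read 6: bits[31:32] width=1 -> value=1 (bin 1); offset now 32 = byte 4 bit 0; 0 bits remain

Answer: 133 420 403 7 0 1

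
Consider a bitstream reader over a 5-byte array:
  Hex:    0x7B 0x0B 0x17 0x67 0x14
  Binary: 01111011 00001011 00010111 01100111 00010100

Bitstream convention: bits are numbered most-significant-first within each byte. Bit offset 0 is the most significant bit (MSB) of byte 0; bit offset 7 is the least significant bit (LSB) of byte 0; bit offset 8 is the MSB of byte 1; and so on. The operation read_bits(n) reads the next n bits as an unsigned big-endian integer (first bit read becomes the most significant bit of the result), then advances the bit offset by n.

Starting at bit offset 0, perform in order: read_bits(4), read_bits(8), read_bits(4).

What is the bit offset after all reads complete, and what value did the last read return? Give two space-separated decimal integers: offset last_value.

Answer: 16 11

Derivation:
Read 1: bits[0:4] width=4 -> value=7 (bin 0111); offset now 4 = byte 0 bit 4; 36 bits remain
Read 2: bits[4:12] width=8 -> value=176 (bin 10110000); offset now 12 = byte 1 bit 4; 28 bits remain
Read 3: bits[12:16] width=4 -> value=11 (bin 1011); offset now 16 = byte 2 bit 0; 24 bits remain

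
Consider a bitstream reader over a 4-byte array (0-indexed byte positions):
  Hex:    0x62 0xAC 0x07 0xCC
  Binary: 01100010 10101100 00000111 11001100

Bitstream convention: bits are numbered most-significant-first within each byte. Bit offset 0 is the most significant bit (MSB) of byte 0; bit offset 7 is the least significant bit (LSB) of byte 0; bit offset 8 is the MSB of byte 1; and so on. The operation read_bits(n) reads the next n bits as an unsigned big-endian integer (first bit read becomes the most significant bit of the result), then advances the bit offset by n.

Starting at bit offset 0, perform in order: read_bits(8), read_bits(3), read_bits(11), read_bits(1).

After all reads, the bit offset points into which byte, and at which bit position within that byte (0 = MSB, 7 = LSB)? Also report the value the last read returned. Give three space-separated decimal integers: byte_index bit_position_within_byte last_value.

Read 1: bits[0:8] width=8 -> value=98 (bin 01100010); offset now 8 = byte 1 bit 0; 24 bits remain
Read 2: bits[8:11] width=3 -> value=5 (bin 101); offset now 11 = byte 1 bit 3; 21 bits remain
Read 3: bits[11:22] width=11 -> value=769 (bin 01100000001); offset now 22 = byte 2 bit 6; 10 bits remain
Read 4: bits[22:23] width=1 -> value=1 (bin 1); offset now 23 = byte 2 bit 7; 9 bits remain

Answer: 2 7 1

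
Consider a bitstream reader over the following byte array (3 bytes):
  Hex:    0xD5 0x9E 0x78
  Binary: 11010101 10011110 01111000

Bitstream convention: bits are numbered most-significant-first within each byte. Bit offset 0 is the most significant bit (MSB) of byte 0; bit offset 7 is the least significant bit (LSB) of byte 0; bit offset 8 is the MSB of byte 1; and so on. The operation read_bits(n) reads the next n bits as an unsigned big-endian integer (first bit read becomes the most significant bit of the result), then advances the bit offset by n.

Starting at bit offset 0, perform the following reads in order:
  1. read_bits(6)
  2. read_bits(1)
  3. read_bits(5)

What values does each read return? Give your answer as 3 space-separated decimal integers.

Answer: 53 0 25

Derivation:
Read 1: bits[0:6] width=6 -> value=53 (bin 110101); offset now 6 = byte 0 bit 6; 18 bits remain
Read 2: bits[6:7] width=1 -> value=0 (bin 0); offset now 7 = byte 0 bit 7; 17 bits remain
Read 3: bits[7:12] width=5 -> value=25 (bin 11001); offset now 12 = byte 1 bit 4; 12 bits remain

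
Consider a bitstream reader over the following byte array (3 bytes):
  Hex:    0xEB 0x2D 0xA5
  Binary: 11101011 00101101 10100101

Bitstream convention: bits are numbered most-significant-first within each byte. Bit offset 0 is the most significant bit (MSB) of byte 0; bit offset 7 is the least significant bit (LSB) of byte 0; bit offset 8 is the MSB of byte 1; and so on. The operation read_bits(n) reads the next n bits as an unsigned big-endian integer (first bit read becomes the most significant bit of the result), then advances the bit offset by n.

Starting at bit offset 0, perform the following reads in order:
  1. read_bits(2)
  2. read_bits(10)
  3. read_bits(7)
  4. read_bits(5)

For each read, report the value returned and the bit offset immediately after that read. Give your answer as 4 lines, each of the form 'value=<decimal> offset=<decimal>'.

Read 1: bits[0:2] width=2 -> value=3 (bin 11); offset now 2 = byte 0 bit 2; 22 bits remain
Read 2: bits[2:12] width=10 -> value=690 (bin 1010110010); offset now 12 = byte 1 bit 4; 12 bits remain
Read 3: bits[12:19] width=7 -> value=109 (bin 1101101); offset now 19 = byte 2 bit 3; 5 bits remain
Read 4: bits[19:24] width=5 -> value=5 (bin 00101); offset now 24 = byte 3 bit 0; 0 bits remain

Answer: value=3 offset=2
value=690 offset=12
value=109 offset=19
value=5 offset=24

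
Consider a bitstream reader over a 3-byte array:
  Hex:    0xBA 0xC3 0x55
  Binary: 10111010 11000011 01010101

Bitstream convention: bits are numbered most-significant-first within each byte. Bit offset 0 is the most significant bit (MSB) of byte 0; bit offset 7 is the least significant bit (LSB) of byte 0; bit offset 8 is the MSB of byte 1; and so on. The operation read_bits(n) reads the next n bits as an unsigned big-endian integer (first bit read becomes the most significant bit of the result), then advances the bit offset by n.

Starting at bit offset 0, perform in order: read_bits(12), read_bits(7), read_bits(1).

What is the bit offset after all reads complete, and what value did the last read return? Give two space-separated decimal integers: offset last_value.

Answer: 20 1

Derivation:
Read 1: bits[0:12] width=12 -> value=2988 (bin 101110101100); offset now 12 = byte 1 bit 4; 12 bits remain
Read 2: bits[12:19] width=7 -> value=26 (bin 0011010); offset now 19 = byte 2 bit 3; 5 bits remain
Read 3: bits[19:20] width=1 -> value=1 (bin 1); offset now 20 = byte 2 bit 4; 4 bits remain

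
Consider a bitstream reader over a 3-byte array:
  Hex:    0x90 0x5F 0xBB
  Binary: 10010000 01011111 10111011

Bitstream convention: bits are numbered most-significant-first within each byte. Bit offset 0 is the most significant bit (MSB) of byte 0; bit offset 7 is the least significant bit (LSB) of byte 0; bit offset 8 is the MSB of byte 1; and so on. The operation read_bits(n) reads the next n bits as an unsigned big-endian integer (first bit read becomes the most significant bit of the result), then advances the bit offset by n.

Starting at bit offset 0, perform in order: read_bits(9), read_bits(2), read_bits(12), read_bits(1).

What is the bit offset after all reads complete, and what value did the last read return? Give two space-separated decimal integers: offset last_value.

Read 1: bits[0:9] width=9 -> value=288 (bin 100100000); offset now 9 = byte 1 bit 1; 15 bits remain
Read 2: bits[9:11] width=2 -> value=2 (bin 10); offset now 11 = byte 1 bit 3; 13 bits remain
Read 3: bits[11:23] width=12 -> value=4061 (bin 111111011101); offset now 23 = byte 2 bit 7; 1 bits remain
Read 4: bits[23:24] width=1 -> value=1 (bin 1); offset now 24 = byte 3 bit 0; 0 bits remain

Answer: 24 1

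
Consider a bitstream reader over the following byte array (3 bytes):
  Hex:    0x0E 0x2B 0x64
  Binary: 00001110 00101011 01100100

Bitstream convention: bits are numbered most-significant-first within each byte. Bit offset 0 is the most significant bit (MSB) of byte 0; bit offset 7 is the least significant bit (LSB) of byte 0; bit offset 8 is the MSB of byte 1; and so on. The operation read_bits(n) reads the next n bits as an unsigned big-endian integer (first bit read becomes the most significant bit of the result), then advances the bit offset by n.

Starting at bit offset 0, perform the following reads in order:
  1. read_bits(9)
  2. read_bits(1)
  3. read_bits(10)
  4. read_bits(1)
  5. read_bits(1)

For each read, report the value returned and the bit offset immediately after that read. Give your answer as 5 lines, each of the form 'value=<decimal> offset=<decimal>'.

Read 1: bits[0:9] width=9 -> value=28 (bin 000011100); offset now 9 = byte 1 bit 1; 15 bits remain
Read 2: bits[9:10] width=1 -> value=0 (bin 0); offset now 10 = byte 1 bit 2; 14 bits remain
Read 3: bits[10:20] width=10 -> value=694 (bin 1010110110); offset now 20 = byte 2 bit 4; 4 bits remain
Read 4: bits[20:21] width=1 -> value=0 (bin 0); offset now 21 = byte 2 bit 5; 3 bits remain
Read 5: bits[21:22] width=1 -> value=1 (bin 1); offset now 22 = byte 2 bit 6; 2 bits remain

Answer: value=28 offset=9
value=0 offset=10
value=694 offset=20
value=0 offset=21
value=1 offset=22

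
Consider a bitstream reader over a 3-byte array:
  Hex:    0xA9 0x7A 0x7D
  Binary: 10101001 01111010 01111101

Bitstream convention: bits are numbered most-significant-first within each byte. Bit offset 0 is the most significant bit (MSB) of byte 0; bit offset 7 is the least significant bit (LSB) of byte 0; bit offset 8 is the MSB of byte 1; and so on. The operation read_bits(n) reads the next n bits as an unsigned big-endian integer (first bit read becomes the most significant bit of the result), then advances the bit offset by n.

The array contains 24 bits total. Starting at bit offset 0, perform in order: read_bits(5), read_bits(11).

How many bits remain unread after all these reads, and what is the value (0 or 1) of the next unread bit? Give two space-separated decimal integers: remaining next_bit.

Answer: 8 0

Derivation:
Read 1: bits[0:5] width=5 -> value=21 (bin 10101); offset now 5 = byte 0 bit 5; 19 bits remain
Read 2: bits[5:16] width=11 -> value=378 (bin 00101111010); offset now 16 = byte 2 bit 0; 8 bits remain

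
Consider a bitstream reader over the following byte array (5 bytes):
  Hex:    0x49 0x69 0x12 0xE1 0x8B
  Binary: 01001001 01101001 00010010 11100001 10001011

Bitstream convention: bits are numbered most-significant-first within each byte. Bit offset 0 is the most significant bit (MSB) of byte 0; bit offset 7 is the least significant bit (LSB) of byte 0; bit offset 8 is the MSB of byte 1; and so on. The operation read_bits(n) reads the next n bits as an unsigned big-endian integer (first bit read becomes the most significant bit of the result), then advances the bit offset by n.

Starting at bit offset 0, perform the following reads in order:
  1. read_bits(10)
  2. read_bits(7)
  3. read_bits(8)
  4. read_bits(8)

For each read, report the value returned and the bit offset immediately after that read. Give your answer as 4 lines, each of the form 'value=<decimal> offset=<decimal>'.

Answer: value=293 offset=10
value=82 offset=17
value=37 offset=25
value=195 offset=33

Derivation:
Read 1: bits[0:10] width=10 -> value=293 (bin 0100100101); offset now 10 = byte 1 bit 2; 30 bits remain
Read 2: bits[10:17] width=7 -> value=82 (bin 1010010); offset now 17 = byte 2 bit 1; 23 bits remain
Read 3: bits[17:25] width=8 -> value=37 (bin 00100101); offset now 25 = byte 3 bit 1; 15 bits remain
Read 4: bits[25:33] width=8 -> value=195 (bin 11000011); offset now 33 = byte 4 bit 1; 7 bits remain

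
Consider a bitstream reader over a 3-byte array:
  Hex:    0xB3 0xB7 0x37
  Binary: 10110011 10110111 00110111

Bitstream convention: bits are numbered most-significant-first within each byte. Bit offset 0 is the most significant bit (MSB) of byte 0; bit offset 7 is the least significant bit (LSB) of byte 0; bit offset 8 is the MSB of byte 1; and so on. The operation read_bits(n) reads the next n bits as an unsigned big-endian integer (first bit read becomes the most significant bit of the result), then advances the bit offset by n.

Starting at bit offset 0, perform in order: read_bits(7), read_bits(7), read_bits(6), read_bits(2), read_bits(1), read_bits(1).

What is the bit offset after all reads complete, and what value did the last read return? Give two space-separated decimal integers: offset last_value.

Read 1: bits[0:7] width=7 -> value=89 (bin 1011001); offset now 7 = byte 0 bit 7; 17 bits remain
Read 2: bits[7:14] width=7 -> value=109 (bin 1101101); offset now 14 = byte 1 bit 6; 10 bits remain
Read 3: bits[14:20] width=6 -> value=51 (bin 110011); offset now 20 = byte 2 bit 4; 4 bits remain
Read 4: bits[20:22] width=2 -> value=1 (bin 01); offset now 22 = byte 2 bit 6; 2 bits remain
Read 5: bits[22:23] width=1 -> value=1 (bin 1); offset now 23 = byte 2 bit 7; 1 bits remain
Read 6: bits[23:24] width=1 -> value=1 (bin 1); offset now 24 = byte 3 bit 0; 0 bits remain

Answer: 24 1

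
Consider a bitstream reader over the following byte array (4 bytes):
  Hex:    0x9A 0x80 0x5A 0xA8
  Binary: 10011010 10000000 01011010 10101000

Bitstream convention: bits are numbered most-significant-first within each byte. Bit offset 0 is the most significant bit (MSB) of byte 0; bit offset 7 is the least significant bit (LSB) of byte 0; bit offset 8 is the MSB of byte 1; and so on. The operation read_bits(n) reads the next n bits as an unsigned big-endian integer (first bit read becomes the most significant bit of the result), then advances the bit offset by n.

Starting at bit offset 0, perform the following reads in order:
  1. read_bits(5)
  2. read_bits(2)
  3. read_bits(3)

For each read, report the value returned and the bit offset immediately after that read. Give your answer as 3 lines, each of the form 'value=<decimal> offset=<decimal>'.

Read 1: bits[0:5] width=5 -> value=19 (bin 10011); offset now 5 = byte 0 bit 5; 27 bits remain
Read 2: bits[5:7] width=2 -> value=1 (bin 01); offset now 7 = byte 0 bit 7; 25 bits remain
Read 3: bits[7:10] width=3 -> value=2 (bin 010); offset now 10 = byte 1 bit 2; 22 bits remain

Answer: value=19 offset=5
value=1 offset=7
value=2 offset=10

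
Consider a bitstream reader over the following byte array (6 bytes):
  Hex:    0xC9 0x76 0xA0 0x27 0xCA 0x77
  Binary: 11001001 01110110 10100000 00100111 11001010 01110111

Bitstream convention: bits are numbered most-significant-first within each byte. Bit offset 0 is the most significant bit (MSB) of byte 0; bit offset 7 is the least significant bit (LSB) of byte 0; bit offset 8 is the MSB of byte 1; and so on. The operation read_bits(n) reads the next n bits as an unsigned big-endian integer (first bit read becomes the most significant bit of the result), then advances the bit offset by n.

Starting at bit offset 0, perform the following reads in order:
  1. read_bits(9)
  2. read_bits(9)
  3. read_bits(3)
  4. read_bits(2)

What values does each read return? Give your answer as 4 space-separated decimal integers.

Read 1: bits[0:9] width=9 -> value=402 (bin 110010010); offset now 9 = byte 1 bit 1; 39 bits remain
Read 2: bits[9:18] width=9 -> value=474 (bin 111011010); offset now 18 = byte 2 bit 2; 30 bits remain
Read 3: bits[18:21] width=3 -> value=4 (bin 100); offset now 21 = byte 2 bit 5; 27 bits remain
Read 4: bits[21:23] width=2 -> value=0 (bin 00); offset now 23 = byte 2 bit 7; 25 bits remain

Answer: 402 474 4 0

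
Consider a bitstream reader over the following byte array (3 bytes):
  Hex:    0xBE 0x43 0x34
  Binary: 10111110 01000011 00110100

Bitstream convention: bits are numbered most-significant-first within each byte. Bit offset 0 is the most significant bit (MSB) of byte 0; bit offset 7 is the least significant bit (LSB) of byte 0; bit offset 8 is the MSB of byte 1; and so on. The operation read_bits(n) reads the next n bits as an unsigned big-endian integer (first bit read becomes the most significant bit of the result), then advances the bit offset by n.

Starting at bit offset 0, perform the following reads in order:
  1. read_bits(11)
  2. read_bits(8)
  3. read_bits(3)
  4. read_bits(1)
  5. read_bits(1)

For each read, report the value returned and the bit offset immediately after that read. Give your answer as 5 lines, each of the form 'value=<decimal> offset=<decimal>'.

Read 1: bits[0:11] width=11 -> value=1522 (bin 10111110010); offset now 11 = byte 1 bit 3; 13 bits remain
Read 2: bits[11:19] width=8 -> value=25 (bin 00011001); offset now 19 = byte 2 bit 3; 5 bits remain
Read 3: bits[19:22] width=3 -> value=5 (bin 101); offset now 22 = byte 2 bit 6; 2 bits remain
Read 4: bits[22:23] width=1 -> value=0 (bin 0); offset now 23 = byte 2 bit 7; 1 bits remain
Read 5: bits[23:24] width=1 -> value=0 (bin 0); offset now 24 = byte 3 bit 0; 0 bits remain

Answer: value=1522 offset=11
value=25 offset=19
value=5 offset=22
value=0 offset=23
value=0 offset=24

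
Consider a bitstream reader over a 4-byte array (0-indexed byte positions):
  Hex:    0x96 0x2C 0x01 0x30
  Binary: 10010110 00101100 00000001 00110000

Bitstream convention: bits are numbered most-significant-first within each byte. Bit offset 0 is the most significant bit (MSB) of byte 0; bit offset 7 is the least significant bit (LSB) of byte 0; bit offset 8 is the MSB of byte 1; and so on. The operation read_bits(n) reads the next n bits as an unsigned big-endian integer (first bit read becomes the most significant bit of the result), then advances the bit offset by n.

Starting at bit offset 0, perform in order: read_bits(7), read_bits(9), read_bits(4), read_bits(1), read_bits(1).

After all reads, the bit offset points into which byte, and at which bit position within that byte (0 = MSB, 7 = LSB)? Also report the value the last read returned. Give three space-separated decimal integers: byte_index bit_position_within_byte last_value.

Read 1: bits[0:7] width=7 -> value=75 (bin 1001011); offset now 7 = byte 0 bit 7; 25 bits remain
Read 2: bits[7:16] width=9 -> value=44 (bin 000101100); offset now 16 = byte 2 bit 0; 16 bits remain
Read 3: bits[16:20] width=4 -> value=0 (bin 0000); offset now 20 = byte 2 bit 4; 12 bits remain
Read 4: bits[20:21] width=1 -> value=0 (bin 0); offset now 21 = byte 2 bit 5; 11 bits remain
Read 5: bits[21:22] width=1 -> value=0 (bin 0); offset now 22 = byte 2 bit 6; 10 bits remain

Answer: 2 6 0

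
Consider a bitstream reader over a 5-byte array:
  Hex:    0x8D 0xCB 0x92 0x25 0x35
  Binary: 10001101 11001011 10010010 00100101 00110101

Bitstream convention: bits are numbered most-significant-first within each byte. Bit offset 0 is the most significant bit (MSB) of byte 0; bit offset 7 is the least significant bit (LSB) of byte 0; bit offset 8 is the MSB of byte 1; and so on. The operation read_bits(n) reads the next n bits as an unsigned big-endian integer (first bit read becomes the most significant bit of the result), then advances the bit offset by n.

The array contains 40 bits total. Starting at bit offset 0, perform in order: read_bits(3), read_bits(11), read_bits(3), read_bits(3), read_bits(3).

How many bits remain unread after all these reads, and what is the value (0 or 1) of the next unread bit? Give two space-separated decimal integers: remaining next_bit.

Read 1: bits[0:3] width=3 -> value=4 (bin 100); offset now 3 = byte 0 bit 3; 37 bits remain
Read 2: bits[3:14] width=11 -> value=882 (bin 01101110010); offset now 14 = byte 1 bit 6; 26 bits remain
Read 3: bits[14:17] width=3 -> value=7 (bin 111); offset now 17 = byte 2 bit 1; 23 bits remain
Read 4: bits[17:20] width=3 -> value=1 (bin 001); offset now 20 = byte 2 bit 4; 20 bits remain
Read 5: bits[20:23] width=3 -> value=1 (bin 001); offset now 23 = byte 2 bit 7; 17 bits remain

Answer: 17 0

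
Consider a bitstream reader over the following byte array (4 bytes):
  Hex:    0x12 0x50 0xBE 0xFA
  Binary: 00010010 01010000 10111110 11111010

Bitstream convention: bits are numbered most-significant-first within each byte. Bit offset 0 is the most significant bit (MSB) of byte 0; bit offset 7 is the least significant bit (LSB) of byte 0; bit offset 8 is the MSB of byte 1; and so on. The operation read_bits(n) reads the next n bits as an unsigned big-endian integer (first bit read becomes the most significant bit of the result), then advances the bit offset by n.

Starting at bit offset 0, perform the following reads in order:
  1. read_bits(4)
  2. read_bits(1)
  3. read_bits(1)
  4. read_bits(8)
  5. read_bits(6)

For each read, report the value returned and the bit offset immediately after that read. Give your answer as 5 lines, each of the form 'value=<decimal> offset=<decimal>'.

Answer: value=1 offset=4
value=0 offset=5
value=0 offset=6
value=148 offset=14
value=11 offset=20

Derivation:
Read 1: bits[0:4] width=4 -> value=1 (bin 0001); offset now 4 = byte 0 bit 4; 28 bits remain
Read 2: bits[4:5] width=1 -> value=0 (bin 0); offset now 5 = byte 0 bit 5; 27 bits remain
Read 3: bits[5:6] width=1 -> value=0 (bin 0); offset now 6 = byte 0 bit 6; 26 bits remain
Read 4: bits[6:14] width=8 -> value=148 (bin 10010100); offset now 14 = byte 1 bit 6; 18 bits remain
Read 5: bits[14:20] width=6 -> value=11 (bin 001011); offset now 20 = byte 2 bit 4; 12 bits remain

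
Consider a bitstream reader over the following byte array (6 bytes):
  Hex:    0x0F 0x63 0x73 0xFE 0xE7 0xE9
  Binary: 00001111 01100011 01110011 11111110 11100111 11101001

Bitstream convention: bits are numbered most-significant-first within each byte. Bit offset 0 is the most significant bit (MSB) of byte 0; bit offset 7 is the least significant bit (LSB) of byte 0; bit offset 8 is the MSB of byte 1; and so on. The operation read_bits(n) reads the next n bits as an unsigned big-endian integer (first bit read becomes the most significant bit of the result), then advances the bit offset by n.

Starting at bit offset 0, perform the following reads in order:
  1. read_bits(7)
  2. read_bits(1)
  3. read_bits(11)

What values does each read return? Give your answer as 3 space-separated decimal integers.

Read 1: bits[0:7] width=7 -> value=7 (bin 0000111); offset now 7 = byte 0 bit 7; 41 bits remain
Read 2: bits[7:8] width=1 -> value=1 (bin 1); offset now 8 = byte 1 bit 0; 40 bits remain
Read 3: bits[8:19] width=11 -> value=795 (bin 01100011011); offset now 19 = byte 2 bit 3; 29 bits remain

Answer: 7 1 795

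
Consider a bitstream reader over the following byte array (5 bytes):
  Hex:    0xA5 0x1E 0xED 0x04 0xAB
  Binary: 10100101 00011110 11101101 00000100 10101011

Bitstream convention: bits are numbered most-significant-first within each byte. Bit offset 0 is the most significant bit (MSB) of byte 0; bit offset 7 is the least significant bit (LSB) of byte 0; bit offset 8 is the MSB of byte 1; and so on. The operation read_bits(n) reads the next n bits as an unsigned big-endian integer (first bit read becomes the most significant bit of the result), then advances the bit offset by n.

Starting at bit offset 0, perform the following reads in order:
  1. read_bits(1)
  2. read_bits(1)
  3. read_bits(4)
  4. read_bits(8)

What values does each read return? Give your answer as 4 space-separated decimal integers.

Read 1: bits[0:1] width=1 -> value=1 (bin 1); offset now 1 = byte 0 bit 1; 39 bits remain
Read 2: bits[1:2] width=1 -> value=0 (bin 0); offset now 2 = byte 0 bit 2; 38 bits remain
Read 3: bits[2:6] width=4 -> value=9 (bin 1001); offset now 6 = byte 0 bit 6; 34 bits remain
Read 4: bits[6:14] width=8 -> value=71 (bin 01000111); offset now 14 = byte 1 bit 6; 26 bits remain

Answer: 1 0 9 71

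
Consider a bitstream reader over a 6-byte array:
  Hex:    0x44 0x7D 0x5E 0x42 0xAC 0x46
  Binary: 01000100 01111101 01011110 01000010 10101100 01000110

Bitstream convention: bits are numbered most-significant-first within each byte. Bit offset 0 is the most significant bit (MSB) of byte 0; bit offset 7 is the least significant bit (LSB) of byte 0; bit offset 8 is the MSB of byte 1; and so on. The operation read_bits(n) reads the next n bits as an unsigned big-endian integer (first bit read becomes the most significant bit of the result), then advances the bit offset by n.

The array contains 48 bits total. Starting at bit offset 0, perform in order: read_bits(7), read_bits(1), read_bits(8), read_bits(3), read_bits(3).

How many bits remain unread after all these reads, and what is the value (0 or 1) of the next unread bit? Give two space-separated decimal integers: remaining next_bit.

Answer: 26 1

Derivation:
Read 1: bits[0:7] width=7 -> value=34 (bin 0100010); offset now 7 = byte 0 bit 7; 41 bits remain
Read 2: bits[7:8] width=1 -> value=0 (bin 0); offset now 8 = byte 1 bit 0; 40 bits remain
Read 3: bits[8:16] width=8 -> value=125 (bin 01111101); offset now 16 = byte 2 bit 0; 32 bits remain
Read 4: bits[16:19] width=3 -> value=2 (bin 010); offset now 19 = byte 2 bit 3; 29 bits remain
Read 5: bits[19:22] width=3 -> value=7 (bin 111); offset now 22 = byte 2 bit 6; 26 bits remain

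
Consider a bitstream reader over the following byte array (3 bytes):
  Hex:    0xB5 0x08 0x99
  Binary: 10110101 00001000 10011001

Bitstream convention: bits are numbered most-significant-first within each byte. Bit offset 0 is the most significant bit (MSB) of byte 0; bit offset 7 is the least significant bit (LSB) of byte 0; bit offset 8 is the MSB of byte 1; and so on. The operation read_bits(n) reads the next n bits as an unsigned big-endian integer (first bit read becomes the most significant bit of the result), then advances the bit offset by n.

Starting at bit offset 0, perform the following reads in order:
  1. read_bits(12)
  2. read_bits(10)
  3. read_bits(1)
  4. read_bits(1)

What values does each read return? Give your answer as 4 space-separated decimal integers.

Read 1: bits[0:12] width=12 -> value=2896 (bin 101101010000); offset now 12 = byte 1 bit 4; 12 bits remain
Read 2: bits[12:22] width=10 -> value=550 (bin 1000100110); offset now 22 = byte 2 bit 6; 2 bits remain
Read 3: bits[22:23] width=1 -> value=0 (bin 0); offset now 23 = byte 2 bit 7; 1 bits remain
Read 4: bits[23:24] width=1 -> value=1 (bin 1); offset now 24 = byte 3 bit 0; 0 bits remain

Answer: 2896 550 0 1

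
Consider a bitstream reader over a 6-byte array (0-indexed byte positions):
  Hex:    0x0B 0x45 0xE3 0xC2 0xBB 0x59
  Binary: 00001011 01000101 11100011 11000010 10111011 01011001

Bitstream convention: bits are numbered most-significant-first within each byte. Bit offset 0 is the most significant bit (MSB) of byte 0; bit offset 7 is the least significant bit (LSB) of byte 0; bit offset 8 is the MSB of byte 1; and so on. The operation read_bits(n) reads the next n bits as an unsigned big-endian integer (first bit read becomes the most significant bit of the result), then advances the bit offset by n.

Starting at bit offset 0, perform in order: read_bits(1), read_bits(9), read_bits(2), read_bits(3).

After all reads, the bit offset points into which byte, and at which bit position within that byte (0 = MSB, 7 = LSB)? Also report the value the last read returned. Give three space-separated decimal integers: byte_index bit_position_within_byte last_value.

Read 1: bits[0:1] width=1 -> value=0 (bin 0); offset now 1 = byte 0 bit 1; 47 bits remain
Read 2: bits[1:10] width=9 -> value=45 (bin 000101101); offset now 10 = byte 1 bit 2; 38 bits remain
Read 3: bits[10:12] width=2 -> value=0 (bin 00); offset now 12 = byte 1 bit 4; 36 bits remain
Read 4: bits[12:15] width=3 -> value=2 (bin 010); offset now 15 = byte 1 bit 7; 33 bits remain

Answer: 1 7 2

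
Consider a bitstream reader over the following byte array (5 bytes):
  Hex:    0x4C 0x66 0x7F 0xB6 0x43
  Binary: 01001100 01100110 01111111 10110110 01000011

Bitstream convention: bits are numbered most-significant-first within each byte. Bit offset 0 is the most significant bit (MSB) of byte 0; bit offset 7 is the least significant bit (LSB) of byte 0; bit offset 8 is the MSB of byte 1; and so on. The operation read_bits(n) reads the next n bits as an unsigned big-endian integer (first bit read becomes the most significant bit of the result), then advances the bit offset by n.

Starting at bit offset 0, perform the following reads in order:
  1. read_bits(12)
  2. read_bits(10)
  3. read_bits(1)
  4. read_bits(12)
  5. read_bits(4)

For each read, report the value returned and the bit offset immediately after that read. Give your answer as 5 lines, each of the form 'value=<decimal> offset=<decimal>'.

Read 1: bits[0:12] width=12 -> value=1222 (bin 010011000110); offset now 12 = byte 1 bit 4; 28 bits remain
Read 2: bits[12:22] width=10 -> value=415 (bin 0110011111); offset now 22 = byte 2 bit 6; 18 bits remain
Read 3: bits[22:23] width=1 -> value=1 (bin 1); offset now 23 = byte 2 bit 7; 17 bits remain
Read 4: bits[23:35] width=12 -> value=3506 (bin 110110110010); offset now 35 = byte 4 bit 3; 5 bits remain
Read 5: bits[35:39] width=4 -> value=1 (bin 0001); offset now 39 = byte 4 bit 7; 1 bits remain

Answer: value=1222 offset=12
value=415 offset=22
value=1 offset=23
value=3506 offset=35
value=1 offset=39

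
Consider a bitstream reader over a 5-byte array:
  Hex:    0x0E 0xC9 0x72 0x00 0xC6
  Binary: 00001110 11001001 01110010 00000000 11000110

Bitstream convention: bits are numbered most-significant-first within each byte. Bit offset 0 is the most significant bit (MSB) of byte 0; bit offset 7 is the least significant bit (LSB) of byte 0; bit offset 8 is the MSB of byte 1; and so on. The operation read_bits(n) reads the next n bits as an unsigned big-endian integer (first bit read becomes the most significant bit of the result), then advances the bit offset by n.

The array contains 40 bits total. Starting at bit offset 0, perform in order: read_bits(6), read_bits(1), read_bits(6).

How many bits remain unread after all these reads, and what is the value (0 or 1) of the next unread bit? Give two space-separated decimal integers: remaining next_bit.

Answer: 27 0

Derivation:
Read 1: bits[0:6] width=6 -> value=3 (bin 000011); offset now 6 = byte 0 bit 6; 34 bits remain
Read 2: bits[6:7] width=1 -> value=1 (bin 1); offset now 7 = byte 0 bit 7; 33 bits remain
Read 3: bits[7:13] width=6 -> value=25 (bin 011001); offset now 13 = byte 1 bit 5; 27 bits remain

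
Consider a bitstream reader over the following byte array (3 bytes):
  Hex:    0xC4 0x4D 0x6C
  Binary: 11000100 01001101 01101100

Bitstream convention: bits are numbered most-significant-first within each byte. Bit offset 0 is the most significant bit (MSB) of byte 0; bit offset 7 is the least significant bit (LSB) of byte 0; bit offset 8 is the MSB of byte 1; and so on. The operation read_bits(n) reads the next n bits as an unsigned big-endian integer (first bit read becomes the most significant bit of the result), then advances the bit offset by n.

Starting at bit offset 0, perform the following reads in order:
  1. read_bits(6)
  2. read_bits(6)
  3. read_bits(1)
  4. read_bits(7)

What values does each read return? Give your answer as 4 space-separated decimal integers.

Answer: 49 4 1 86

Derivation:
Read 1: bits[0:6] width=6 -> value=49 (bin 110001); offset now 6 = byte 0 bit 6; 18 bits remain
Read 2: bits[6:12] width=6 -> value=4 (bin 000100); offset now 12 = byte 1 bit 4; 12 bits remain
Read 3: bits[12:13] width=1 -> value=1 (bin 1); offset now 13 = byte 1 bit 5; 11 bits remain
Read 4: bits[13:20] width=7 -> value=86 (bin 1010110); offset now 20 = byte 2 bit 4; 4 bits remain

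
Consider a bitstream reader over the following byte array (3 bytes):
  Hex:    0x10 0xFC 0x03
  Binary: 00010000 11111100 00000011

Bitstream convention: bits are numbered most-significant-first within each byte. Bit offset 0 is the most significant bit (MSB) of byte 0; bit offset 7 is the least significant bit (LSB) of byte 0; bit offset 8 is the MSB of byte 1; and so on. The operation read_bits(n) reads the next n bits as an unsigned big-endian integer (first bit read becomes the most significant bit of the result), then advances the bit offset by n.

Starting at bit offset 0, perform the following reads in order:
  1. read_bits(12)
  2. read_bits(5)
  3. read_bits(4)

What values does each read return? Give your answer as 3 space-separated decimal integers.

Answer: 271 24 0

Derivation:
Read 1: bits[0:12] width=12 -> value=271 (bin 000100001111); offset now 12 = byte 1 bit 4; 12 bits remain
Read 2: bits[12:17] width=5 -> value=24 (bin 11000); offset now 17 = byte 2 bit 1; 7 bits remain
Read 3: bits[17:21] width=4 -> value=0 (bin 0000); offset now 21 = byte 2 bit 5; 3 bits remain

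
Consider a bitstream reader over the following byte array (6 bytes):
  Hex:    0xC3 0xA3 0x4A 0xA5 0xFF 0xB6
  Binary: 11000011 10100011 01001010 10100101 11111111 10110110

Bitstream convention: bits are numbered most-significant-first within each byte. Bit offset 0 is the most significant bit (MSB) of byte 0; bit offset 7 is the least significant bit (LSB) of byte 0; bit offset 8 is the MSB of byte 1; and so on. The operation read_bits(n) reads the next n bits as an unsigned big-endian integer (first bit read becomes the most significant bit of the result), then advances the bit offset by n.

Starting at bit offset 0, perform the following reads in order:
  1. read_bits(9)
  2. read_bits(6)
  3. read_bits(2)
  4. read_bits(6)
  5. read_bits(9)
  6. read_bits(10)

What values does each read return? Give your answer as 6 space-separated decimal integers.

Read 1: bits[0:9] width=9 -> value=391 (bin 110000111); offset now 9 = byte 1 bit 1; 39 bits remain
Read 2: bits[9:15] width=6 -> value=17 (bin 010001); offset now 15 = byte 1 bit 7; 33 bits remain
Read 3: bits[15:17] width=2 -> value=2 (bin 10); offset now 17 = byte 2 bit 1; 31 bits remain
Read 4: bits[17:23] width=6 -> value=37 (bin 100101); offset now 23 = byte 2 bit 7; 25 bits remain
Read 5: bits[23:32] width=9 -> value=165 (bin 010100101); offset now 32 = byte 4 bit 0; 16 bits remain
Read 6: bits[32:42] width=10 -> value=1022 (bin 1111111110); offset now 42 = byte 5 bit 2; 6 bits remain

Answer: 391 17 2 37 165 1022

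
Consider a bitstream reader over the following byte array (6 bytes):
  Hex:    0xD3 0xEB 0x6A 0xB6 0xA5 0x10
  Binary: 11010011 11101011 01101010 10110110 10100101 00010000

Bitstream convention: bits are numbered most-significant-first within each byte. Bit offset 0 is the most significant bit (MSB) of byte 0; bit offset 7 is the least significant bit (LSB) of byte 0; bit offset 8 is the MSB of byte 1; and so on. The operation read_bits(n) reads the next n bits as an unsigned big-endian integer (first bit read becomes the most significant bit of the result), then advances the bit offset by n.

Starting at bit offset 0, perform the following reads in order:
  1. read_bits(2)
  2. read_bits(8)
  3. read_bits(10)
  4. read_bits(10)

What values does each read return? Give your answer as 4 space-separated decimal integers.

Answer: 3 79 694 685

Derivation:
Read 1: bits[0:2] width=2 -> value=3 (bin 11); offset now 2 = byte 0 bit 2; 46 bits remain
Read 2: bits[2:10] width=8 -> value=79 (bin 01001111); offset now 10 = byte 1 bit 2; 38 bits remain
Read 3: bits[10:20] width=10 -> value=694 (bin 1010110110); offset now 20 = byte 2 bit 4; 28 bits remain
Read 4: bits[20:30] width=10 -> value=685 (bin 1010101101); offset now 30 = byte 3 bit 6; 18 bits remain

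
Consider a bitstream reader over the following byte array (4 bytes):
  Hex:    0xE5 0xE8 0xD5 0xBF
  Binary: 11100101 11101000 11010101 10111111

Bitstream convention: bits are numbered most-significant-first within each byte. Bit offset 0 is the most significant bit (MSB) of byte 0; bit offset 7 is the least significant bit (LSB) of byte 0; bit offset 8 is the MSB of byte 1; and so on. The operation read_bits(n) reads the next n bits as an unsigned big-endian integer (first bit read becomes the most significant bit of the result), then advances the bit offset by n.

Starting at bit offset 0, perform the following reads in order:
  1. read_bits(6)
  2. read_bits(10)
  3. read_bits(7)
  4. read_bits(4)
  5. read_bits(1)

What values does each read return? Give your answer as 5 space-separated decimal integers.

Answer: 57 488 106 13 1

Derivation:
Read 1: bits[0:6] width=6 -> value=57 (bin 111001); offset now 6 = byte 0 bit 6; 26 bits remain
Read 2: bits[6:16] width=10 -> value=488 (bin 0111101000); offset now 16 = byte 2 bit 0; 16 bits remain
Read 3: bits[16:23] width=7 -> value=106 (bin 1101010); offset now 23 = byte 2 bit 7; 9 bits remain
Read 4: bits[23:27] width=4 -> value=13 (bin 1101); offset now 27 = byte 3 bit 3; 5 bits remain
Read 5: bits[27:28] width=1 -> value=1 (bin 1); offset now 28 = byte 3 bit 4; 4 bits remain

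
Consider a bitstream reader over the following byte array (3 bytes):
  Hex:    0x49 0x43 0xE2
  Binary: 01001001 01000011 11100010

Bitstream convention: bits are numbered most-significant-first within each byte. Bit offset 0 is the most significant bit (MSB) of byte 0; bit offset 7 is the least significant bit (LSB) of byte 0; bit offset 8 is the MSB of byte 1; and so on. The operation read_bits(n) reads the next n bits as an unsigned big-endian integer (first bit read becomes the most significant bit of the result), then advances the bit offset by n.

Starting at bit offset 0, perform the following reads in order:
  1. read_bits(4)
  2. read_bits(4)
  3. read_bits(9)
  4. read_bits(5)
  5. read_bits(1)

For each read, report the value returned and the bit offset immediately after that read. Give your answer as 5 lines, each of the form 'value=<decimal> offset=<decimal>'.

Answer: value=4 offset=4
value=9 offset=8
value=135 offset=17
value=24 offset=22
value=1 offset=23

Derivation:
Read 1: bits[0:4] width=4 -> value=4 (bin 0100); offset now 4 = byte 0 bit 4; 20 bits remain
Read 2: bits[4:8] width=4 -> value=9 (bin 1001); offset now 8 = byte 1 bit 0; 16 bits remain
Read 3: bits[8:17] width=9 -> value=135 (bin 010000111); offset now 17 = byte 2 bit 1; 7 bits remain
Read 4: bits[17:22] width=5 -> value=24 (bin 11000); offset now 22 = byte 2 bit 6; 2 bits remain
Read 5: bits[22:23] width=1 -> value=1 (bin 1); offset now 23 = byte 2 bit 7; 1 bits remain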